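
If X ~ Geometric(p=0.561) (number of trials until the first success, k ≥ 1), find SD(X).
1.1811

We have X ~ Geometric(p=0.561) (number of trials until the first success, k ≥ 1).

For a Geometric distribution with p=0.561 (number of trials until the first success, k ≥ 1):
σ = √Var(X) = 1.1811

The standard deviation is the square root of the variance.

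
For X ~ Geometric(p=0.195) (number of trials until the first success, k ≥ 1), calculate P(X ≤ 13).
0.940386

We have X ~ Geometric(p=0.195) (number of trials until the first success, k ≥ 1).

The CDF gives us P(X ≤ k).

Using the CDF:
P(X ≤ 13) = 0.940386

This means there's approximately a 94.0% chance that X is at most 13.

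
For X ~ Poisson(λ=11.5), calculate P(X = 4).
0.007382

We have X ~ Poisson(λ=11.5).

For a Poisson distribution, the PMF gives us the probability of each outcome.

Using the PMF formula:
P(X = 4) = 0.007382

Rounded to 4 decimal places: 0.0074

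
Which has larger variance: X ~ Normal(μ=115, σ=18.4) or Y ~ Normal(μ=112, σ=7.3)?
X has larger variance (338.5600 > 53.2900)

Compute the variance for each distribution:

X ~ Normal(μ=115, σ=18.4):
Var(X) = 338.5600

Y ~ Normal(μ=112, σ=7.3):
Var(Y) = 53.2900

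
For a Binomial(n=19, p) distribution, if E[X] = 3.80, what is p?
p = 0.2

For a Binomial(n, p) distribution:
E[X] = n × p

Given n = 19 and E[X] = 3.80:
3.80 = 19 × p
p = 3.80 / 19 = 0.2

Verification: Binomial(19, 0.2) has E[X] = 3.80 ✓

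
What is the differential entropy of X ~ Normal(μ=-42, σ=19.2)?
4.3738 nats

We have X ~ Normal(μ=-42, σ=19.2).

The differential entropy measures the uncertainty or information content of the distribution.

For a Normal distribution with μ=-42, σ=19.2:
h(X) = 4.3738 nats

(In bits, this would be 6.3101 bits.)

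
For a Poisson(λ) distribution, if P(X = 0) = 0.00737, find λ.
λ = 4.9103

For a Poisson(λ) distribution, the PMF at 0 is:
P(X = 0) = λ^0 e^(-λ) / 0! = e^(-λ)

Given P(X = 0) = 0.00737:
e^(-λ) = 0.00737
-λ = ln(0.00737)
λ = -ln(0.00737) = 4.9103

Verification: e^(-4.9103) = 0.00737 ✓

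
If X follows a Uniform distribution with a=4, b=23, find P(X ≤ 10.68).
0.351579

We have X ~ Uniform(a=4, b=23).

The CDF gives us P(X ≤ k).

Using the CDF:
P(X ≤ 10.68) = 0.351579

This means there's approximately a 35.2% chance that X is at most 10.68.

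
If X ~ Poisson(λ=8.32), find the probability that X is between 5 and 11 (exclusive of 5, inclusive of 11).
0.699956

We have X ~ Poisson(λ=8.32).

To find P(5 < X ≤ 11), we use:
P(5 < X ≤ 11) = P(X ≤ 11) - P(X ≤ 5)
                 = F(11) - F(5)
                 = 0.863604 - 0.163648
                 = 0.699956

So there's approximately a 70.0% chance that X falls in this range.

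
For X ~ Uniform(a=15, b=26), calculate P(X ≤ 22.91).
0.719091

We have X ~ Uniform(a=15, b=26).

The CDF gives us P(X ≤ k).

Using the CDF:
P(X ≤ 22.91) = 0.719091

This means there's approximately a 71.9% chance that X is at most 22.91.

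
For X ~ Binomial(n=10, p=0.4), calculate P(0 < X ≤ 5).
0.827715

We have X ~ Binomial(n=10, p=0.4).

To find P(0 < X ≤ 5), we use:
P(0 < X ≤ 5) = P(X ≤ 5) - P(X ≤ 0)
                 = F(5) - F(0)
                 = 0.833761 - 0.006047
                 = 0.827715

So there's approximately a 82.8% chance that X falls in this range.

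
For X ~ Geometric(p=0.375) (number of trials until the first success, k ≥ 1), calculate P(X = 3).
0.146484

We have X ~ Geometric(p=0.375) (number of trials until the first success, k ≥ 1).

For a Geometric distribution, the PMF gives us the probability of each outcome.

Using the PMF formula:
P(X = 3) = 0.146484

Rounded to 4 decimal places: 0.1465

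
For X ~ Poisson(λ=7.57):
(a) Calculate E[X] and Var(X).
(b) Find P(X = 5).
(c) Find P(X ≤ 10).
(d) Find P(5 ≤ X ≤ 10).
(a) E[X] = 7.5700, Var(X) = 7.5700
(b) P(X = 5) = 0.106829
(c) P(X ≤ 10) = 0.856160
(d) P(5 ≤ X ≤ 10) = 0.729120

We have X ~ Poisson(λ=7.57).

(a) Moments:
E[X] = 7.5700
Var(X) = 7.5700
σ = √Var(X) = 2.7514

(b) Point probability using PMF:
P(X = 5) = 0.106829

(c) Cumulative probability using CDF:
P(X ≤ 10) = F(10) = 0.856160

(d) Range probability:
P(5 ≤ X ≤ 10) = P(X ≤ 10) - P(X ≤ 4)
                   = F(10) - F(4)
                   = 0.856160 - 0.127040
                   = 0.729120

This means approximately 72.9% of outcomes fall in the interval [5, 10].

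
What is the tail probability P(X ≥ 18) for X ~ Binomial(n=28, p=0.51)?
0.111323

We have X ~ Binomial(n=28, p=0.51).

For discrete distributions, P(X ≥ 18) = 1 - P(X ≤ 17).

P(X ≤ 17) = 0.888677
P(X ≥ 18) = 1 - 0.888677 = 0.111323

So there's approximately a 11.1% chance that X is at least 18.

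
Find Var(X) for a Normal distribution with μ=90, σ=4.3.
18.4900

We have X ~ Normal(μ=90, σ=4.3).

For a Normal distribution with μ=90, σ=4.3:
Var(X) = 18.4900

The variance measures the spread of the distribution around the mean.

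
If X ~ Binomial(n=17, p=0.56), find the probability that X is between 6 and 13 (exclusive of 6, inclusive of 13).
0.907101

We have X ~ Binomial(n=17, p=0.56).

To find P(6 < X ≤ 13), we use:
P(6 < X ≤ 13) = P(X ≤ 13) - P(X ≤ 6)
                 = F(13) - F(6)
                 = 0.977572 - 0.070471
                 = 0.907101

So there's approximately a 90.7% chance that X falls in this range.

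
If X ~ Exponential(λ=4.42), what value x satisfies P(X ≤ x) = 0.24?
0.0621

We have X ~ Exponential(λ=4.42).

We want to find x such that P(X ≤ x) = 0.24.

This is the 24th percentile, which means 24% of values fall below this point.

Using the inverse CDF (quantile function):
x = F⁻¹(0.24) = 0.0621

Verification: P(X ≤ 0.0621) = 0.24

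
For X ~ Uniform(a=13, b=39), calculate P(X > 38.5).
0.019231

We have X ~ Uniform(a=13, b=39).

P(X > 38.5) = 1 - P(X ≤ 38.5)
                = 1 - F(38.5)
                = 1 - 0.980769
                = 0.019231

So there's approximately a 1.9% chance that X exceeds 38.5.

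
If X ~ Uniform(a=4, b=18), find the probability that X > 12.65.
0.382143

We have X ~ Uniform(a=4, b=18).

P(X > 12.65) = 1 - P(X ≤ 12.65)
                = 1 - F(12.65)
                = 1 - 0.617857
                = 0.382143

So there's approximately a 38.2% chance that X exceeds 12.65.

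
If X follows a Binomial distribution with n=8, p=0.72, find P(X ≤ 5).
0.397272

We have X ~ Binomial(n=8, p=0.72).

The CDF gives us P(X ≤ k).

Using the CDF:
P(X ≤ 5) = 0.397272

This means there's approximately a 39.7% chance that X is at most 5.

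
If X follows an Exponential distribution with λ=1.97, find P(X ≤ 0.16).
0.270357

We have X ~ Exponential(λ=1.97).

The CDF gives us P(X ≤ k).

Using the CDF:
P(X ≤ 0.16) = 0.270357

This means there's approximately a 27.0% chance that X is at most 0.16.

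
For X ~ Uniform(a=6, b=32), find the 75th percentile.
25.5000

We have X ~ Uniform(a=6, b=32).

We want to find x such that P(X ≤ x) = 0.75.

This is the 75th percentile, which means 75% of values fall below this point.

Using the inverse CDF (quantile function):
x = F⁻¹(0.75) = 25.5000

Verification: P(X ≤ 25.5000) = 0.75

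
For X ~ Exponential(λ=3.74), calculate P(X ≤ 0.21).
0.544063

We have X ~ Exponential(λ=3.74).

The CDF gives us P(X ≤ k).

Using the CDF:
P(X ≤ 0.21) = 0.544063

This means there's approximately a 54.4% chance that X is at most 0.21.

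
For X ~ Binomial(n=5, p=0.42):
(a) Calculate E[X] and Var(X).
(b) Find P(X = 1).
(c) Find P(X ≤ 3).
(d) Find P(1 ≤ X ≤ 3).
(a) E[X] = 2.1000, Var(X) = 1.2180
(b) P(X = 1) = 0.237646
(c) P(X ≤ 3) = 0.896692
(d) P(1 ≤ X ≤ 3) = 0.831056

We have X ~ Binomial(n=5, p=0.42).

(a) Moments:
E[X] = 2.1000
Var(X) = 1.2180
σ = √Var(X) = 1.1036

(b) Point probability using PMF:
P(X = 1) = 0.237646

(c) Cumulative probability using CDF:
P(X ≤ 3) = F(3) = 0.896692

(d) Range probability:
P(1 ≤ X ≤ 3) = P(X ≤ 3) - P(X ≤ 0)
                   = F(3) - F(0)
                   = 0.896692 - 0.065636
                   = 0.831056

This means approximately 83.1% of outcomes fall in the interval [1, 3].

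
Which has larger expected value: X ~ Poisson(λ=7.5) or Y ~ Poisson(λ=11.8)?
Y has larger mean (11.8000 > 7.5000)

Compute the expected value for each distribution:

X ~ Poisson(λ=7.5):
E[X] = 7.5000

Y ~ Poisson(λ=11.8):
E[Y] = 11.8000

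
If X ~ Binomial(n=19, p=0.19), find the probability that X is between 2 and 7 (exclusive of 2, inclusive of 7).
0.711426

We have X ~ Binomial(n=19, p=0.19).

To find P(2 < X ≤ 7), we use:
P(2 < X ≤ 7) = P(X ≤ 7) - P(X ≤ 2)
                 = F(7) - F(2)
                 = 0.982693 - 0.271267
                 = 0.711426

So there's approximately a 71.1% chance that X falls in this range.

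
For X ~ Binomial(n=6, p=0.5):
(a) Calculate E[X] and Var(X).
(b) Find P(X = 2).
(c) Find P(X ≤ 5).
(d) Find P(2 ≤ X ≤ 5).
(a) E[X] = 3.0000, Var(X) = 1.5000
(b) P(X = 2) = 0.234375
(c) P(X ≤ 5) = 0.984375
(d) P(2 ≤ X ≤ 5) = 0.875000

We have X ~ Binomial(n=6, p=0.5).

(a) Moments:
E[X] = 3.0000
Var(X) = 1.5000
σ = √Var(X) = 1.2247

(b) Point probability using PMF:
P(X = 2) = 0.234375

(c) Cumulative probability using CDF:
P(X ≤ 5) = F(5) = 0.984375

(d) Range probability:
P(2 ≤ X ≤ 5) = P(X ≤ 5) - P(X ≤ 1)
                   = F(5) - F(1)
                   = 0.984375 - 0.109375
                   = 0.875000

This means approximately 87.5% of outcomes fall in the interval [2, 5].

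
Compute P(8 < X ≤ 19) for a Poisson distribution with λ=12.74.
0.851723

We have X ~ Poisson(λ=12.74).

To find P(8 < X ≤ 19), we use:
P(8 < X ≤ 19) = P(X ≤ 19) - P(X ≤ 8)
                 = F(19) - F(8)
                 = 0.963978 - 0.112256
                 = 0.851723

So there's approximately a 85.2% chance that X falls in this range.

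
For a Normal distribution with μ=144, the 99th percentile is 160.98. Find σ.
σ = 7.2990

For X ~ Normal(μ, σ), the p-th percentile satisfies x = μ + z_p × σ,
where z_p = Φ⁻¹(p) is the standard normal quantile.

Step 1: z_{0.99} = Φ⁻¹(0.99) = 2.3263

Step 2: Solve for σ:
160.98 = 144 + 2.3263 × σ
σ = (160.98 - 144) / 2.3263
σ = 16.98 / 2.3263
σ = 7.2990

Verification: μ + z × σ = 144 + 2.3263 × 7.2990 = 160.98 ✓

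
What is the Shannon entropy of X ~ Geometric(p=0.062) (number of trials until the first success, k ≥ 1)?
3.7490 nats

We have X ~ Geometric(p=0.062) (number of trials until the first success, k ≥ 1).

The Shannon entropy measures the uncertainty or information content of the distribution.

For a Geometric distribution with p=0.062 (number of trials until the first success, k ≥ 1):
H(X) = 3.7490 nats

(In bits, this would be 5.4086 bits.)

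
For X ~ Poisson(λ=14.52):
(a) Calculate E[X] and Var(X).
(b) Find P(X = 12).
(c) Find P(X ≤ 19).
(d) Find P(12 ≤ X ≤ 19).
(a) E[X] = 14.5200, Var(X) = 14.5200
(b) P(X = 12) = 0.090637
(c) P(X ≤ 19) = 0.900256
(d) P(12 ≤ X ≤ 19) = 0.681627

We have X ~ Poisson(λ=14.52).

(a) Moments:
E[X] = 14.5200
Var(X) = 14.5200
σ = √Var(X) = 3.8105

(b) Point probability using PMF:
P(X = 12) = 0.090637

(c) Cumulative probability using CDF:
P(X ≤ 19) = F(19) = 0.900256

(d) Range probability:
P(12 ≤ X ≤ 19) = P(X ≤ 19) - P(X ≤ 11)
                   = F(19) - F(11)
                   = 0.900256 - 0.218629
                   = 0.681627

This means approximately 68.2% of outcomes fall in the interval [12, 19].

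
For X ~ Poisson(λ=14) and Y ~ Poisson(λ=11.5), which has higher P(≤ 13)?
Y has higher probability (P(Y ≤ 13) = 0.7330 > P(X ≤ 13) = 0.4644)

Compute P(≤ 13) for each distribution:

X ~ Poisson(λ=14):
P(X ≤ 13) = 0.4644

Y ~ Poisson(λ=11.5):
P(Y ≤ 13) = 0.7330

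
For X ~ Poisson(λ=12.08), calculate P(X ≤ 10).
0.338899

We have X ~ Poisson(λ=12.08).

The CDF gives us P(X ≤ k).

Using the CDF:
P(X ≤ 10) = 0.338899

This means there's approximately a 33.9% chance that X is at most 10.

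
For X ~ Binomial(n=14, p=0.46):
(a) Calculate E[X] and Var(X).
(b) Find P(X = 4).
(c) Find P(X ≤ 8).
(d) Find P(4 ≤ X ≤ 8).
(a) E[X] = 6.4400, Var(X) = 3.4776
(b) P(X = 4) = 0.094494
(c) P(X ≤ 8) = 0.865224
(d) P(4 ≤ X ≤ 8) = 0.810731

We have X ~ Binomial(n=14, p=0.46).

(a) Moments:
E[X] = 6.4400
Var(X) = 3.4776
σ = √Var(X) = 1.8648

(b) Point probability using PMF:
P(X = 4) = 0.094494

(c) Cumulative probability using CDF:
P(X ≤ 8) = F(8) = 0.865224

(d) Range probability:
P(4 ≤ X ≤ 8) = P(X ≤ 8) - P(X ≤ 3)
                   = F(8) - F(3)
                   = 0.865224 - 0.054493
                   = 0.810731

This means approximately 81.1% of outcomes fall in the interval [4, 8].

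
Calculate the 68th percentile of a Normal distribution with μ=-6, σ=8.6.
-1.9778

We have X ~ Normal(μ=-6, σ=8.6).

We want to find x such that P(X ≤ x) = 0.68.

This is the 68th percentile, which means 68% of values fall below this point.

Using the inverse CDF (quantile function):
x = F⁻¹(0.68) = -1.9778

Verification: P(X ≤ -1.9778) = 0.68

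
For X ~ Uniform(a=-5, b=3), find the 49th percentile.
-1.0800

We have X ~ Uniform(a=-5, b=3).

We want to find x such that P(X ≤ x) = 0.49.

This is the 49th percentile, which means 49% of values fall below this point.

Using the inverse CDF (quantile function):
x = F⁻¹(0.49) = -1.0800

Verification: P(X ≤ -1.0800) = 0.49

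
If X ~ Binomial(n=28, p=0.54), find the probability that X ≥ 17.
0.302128

We have X ~ Binomial(n=28, p=0.54).

For discrete distributions, P(X ≥ 17) = 1 - P(X ≤ 16).

P(X ≤ 16) = 0.697872
P(X ≥ 17) = 1 - 0.697872 = 0.302128

So there's approximately a 30.2% chance that X is at least 17.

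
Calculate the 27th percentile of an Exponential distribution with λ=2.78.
0.1132

We have X ~ Exponential(λ=2.78).

We want to find x such that P(X ≤ x) = 0.27.

This is the 27th percentile, which means 27% of values fall below this point.

Using the inverse CDF (quantile function):
x = F⁻¹(0.27) = 0.1132

Verification: P(X ≤ 0.1132) = 0.27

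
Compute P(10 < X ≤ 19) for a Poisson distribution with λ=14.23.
0.752778

We have X ~ Poisson(λ=14.23).

To find P(10 < X ≤ 19), we use:
P(10 < X ≤ 19) = P(X ≤ 19) - P(X ≤ 10)
                 = F(19) - F(10)
                 = 0.913711 - 0.160933
                 = 0.752778

So there's approximately a 75.3% chance that X falls in this range.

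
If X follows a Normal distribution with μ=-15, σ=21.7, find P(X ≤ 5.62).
0.829002

We have X ~ Normal(μ=-15, σ=21.7).

The CDF gives us P(X ≤ k).

Using the CDF:
P(X ≤ 5.62) = 0.829002

This means there's approximately a 82.9% chance that X is at most 5.62.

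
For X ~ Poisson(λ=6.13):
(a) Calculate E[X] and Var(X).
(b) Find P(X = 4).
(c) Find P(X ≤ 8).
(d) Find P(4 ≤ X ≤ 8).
(a) E[X] = 6.1300, Var(X) = 6.1300
(b) P(X = 4) = 0.128058
(c) P(X ≤ 8) = 0.833527
(d) P(4 ≤ X ≤ 8) = 0.693553

We have X ~ Poisson(λ=6.13).

(a) Moments:
E[X] = 6.1300
Var(X) = 6.1300
σ = √Var(X) = 2.4759

(b) Point probability using PMF:
P(X = 4) = 0.128058

(c) Cumulative probability using CDF:
P(X ≤ 8) = F(8) = 0.833527

(d) Range probability:
P(4 ≤ X ≤ 8) = P(X ≤ 8) - P(X ≤ 3)
                   = F(8) - F(3)
                   = 0.833527 - 0.139975
                   = 0.693553

This means approximately 69.4% of outcomes fall in the interval [4, 8].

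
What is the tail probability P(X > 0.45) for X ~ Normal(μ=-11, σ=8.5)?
0.088981

We have X ~ Normal(μ=-11, σ=8.5).

P(X > 0.45) = 1 - P(X ≤ 0.45)
                = 1 - F(0.45)
                = 1 - 0.911019
                = 0.088981

So there's approximately a 8.9% chance that X exceeds 0.45.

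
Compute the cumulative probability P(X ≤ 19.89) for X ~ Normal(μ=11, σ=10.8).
0.794788

We have X ~ Normal(μ=11, σ=10.8).

The CDF gives us P(X ≤ k).

Using the CDF:
P(X ≤ 19.89) = 0.794788

This means there's approximately a 79.5% chance that X is at most 19.89.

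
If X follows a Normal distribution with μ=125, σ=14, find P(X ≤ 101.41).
0.045994

We have X ~ Normal(μ=125, σ=14).

The CDF gives us P(X ≤ k).

Using the CDF:
P(X ≤ 101.41) = 0.045994

This means there's approximately a 4.6% chance that X is at most 101.41.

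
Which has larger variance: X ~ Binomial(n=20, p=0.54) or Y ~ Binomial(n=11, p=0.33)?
X has larger variance (4.9680 > 2.4321)

Compute the variance for each distribution:

X ~ Binomial(n=20, p=0.54):
Var(X) = 4.9680

Y ~ Binomial(n=11, p=0.33):
Var(Y) = 2.4321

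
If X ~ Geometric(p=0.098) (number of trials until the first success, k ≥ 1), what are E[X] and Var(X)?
E[X] = 10.2041, Var(X) = 93.9192

We have X ~ Geometric(p=0.098) (number of trials until the first success, k ≥ 1).

For a Geometric distribution with p=0.098 (number of trials until the first success, k ≥ 1):

Expected value:
E[X] = 10.2041

Variance:
Var(X) = 93.9192

Standard deviation:
σ = √Var(X) = 9.6912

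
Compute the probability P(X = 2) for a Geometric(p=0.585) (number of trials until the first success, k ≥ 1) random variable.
0.242775

We have X ~ Geometric(p=0.585) (number of trials until the first success, k ≥ 1).

For a Geometric distribution, the PMF gives us the probability of each outcome.

Using the PMF formula:
P(X = 2) = 0.242775

Rounded to 4 decimal places: 0.2428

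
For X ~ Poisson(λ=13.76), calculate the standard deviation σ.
3.7094

We have X ~ Poisson(λ=13.76).

For a Poisson distribution with λ=13.76:
σ = √Var(X) = 3.7094

The standard deviation is the square root of the variance.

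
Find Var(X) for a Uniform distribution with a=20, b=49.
70.0833

We have X ~ Uniform(a=20, b=49).

For a Uniform distribution with a=20, b=49:
Var(X) = 70.0833

The variance measures the spread of the distribution around the mean.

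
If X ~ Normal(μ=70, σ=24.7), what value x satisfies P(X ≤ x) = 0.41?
64.3796

We have X ~ Normal(μ=70, σ=24.7).

We want to find x such that P(X ≤ x) = 0.41.

This is the 41st percentile, which means 41% of values fall below this point.

Using the inverse CDF (quantile function):
x = F⁻¹(0.41) = 64.3796

Verification: P(X ≤ 64.3796) = 0.41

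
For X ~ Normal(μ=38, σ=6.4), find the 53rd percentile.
38.4817

We have X ~ Normal(μ=38, σ=6.4).

We want to find x such that P(X ≤ x) = 0.53.

This is the 53rd percentile, which means 53% of values fall below this point.

Using the inverse CDF (quantile function):
x = F⁻¹(0.53) = 38.4817

Verification: P(X ≤ 38.4817) = 0.53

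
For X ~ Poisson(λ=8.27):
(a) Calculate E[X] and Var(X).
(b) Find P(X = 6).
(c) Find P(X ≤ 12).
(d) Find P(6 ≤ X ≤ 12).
(a) E[X] = 8.2700, Var(X) = 8.2700
(b) P(X = 6) = 0.113785
(c) P(X ≤ 12) = 0.922323
(d) P(6 ≤ X ≤ 12) = 0.754587

We have X ~ Poisson(λ=8.27).

(a) Moments:
E[X] = 8.2700
Var(X) = 8.2700
σ = √Var(X) = 2.8758

(b) Point probability using PMF:
P(X = 6) = 0.113785

(c) Cumulative probability using CDF:
P(X ≤ 12) = F(12) = 0.922323

(d) Range probability:
P(6 ≤ X ≤ 12) = P(X ≤ 12) - P(X ≤ 5)
                   = F(12) - F(5)
                   = 0.922323 - 0.167735
                   = 0.754587

This means approximately 75.5% of outcomes fall in the interval [6, 12].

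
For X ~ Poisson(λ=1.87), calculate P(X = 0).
0.154124

We have X ~ Poisson(λ=1.87).

For a Poisson distribution, the PMF gives us the probability of each outcome.

Using the PMF formula:
P(X = 0) = 0.154124

Rounded to 4 decimal places: 0.1541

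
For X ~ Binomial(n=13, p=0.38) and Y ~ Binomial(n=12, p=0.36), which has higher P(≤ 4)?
Y has higher probability (P(Y ≤ 4) = 0.5541 > P(X ≤ 4) = 0.4101)

Compute P(≤ 4) for each distribution:

X ~ Binomial(n=13, p=0.38):
P(X ≤ 4) = 0.4101

Y ~ Binomial(n=12, p=0.36):
P(Y ≤ 4) = 0.5541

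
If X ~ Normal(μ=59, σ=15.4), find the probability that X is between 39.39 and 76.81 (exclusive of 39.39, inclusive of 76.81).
0.774818

We have X ~ Normal(μ=59, σ=15.4).

To find P(39.39 < X ≤ 76.81), we use:
P(39.39 < X ≤ 76.81) = P(X ≤ 76.81) - P(X ≤ 39.39)
                 = F(76.81) - F(39.39)
                 = 0.876260 - 0.101442
                 = 0.774818

So there's approximately a 77.5% chance that X falls in this range.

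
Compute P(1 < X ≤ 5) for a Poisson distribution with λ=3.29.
0.724258

We have X ~ Poisson(λ=3.29).

To find P(1 < X ≤ 5), we use:
P(1 < X ≤ 5) = P(X ≤ 5) - P(X ≤ 1)
                 = F(5) - F(1)
                 = 0.884077 - 0.159819
                 = 0.724258

So there's approximately a 72.4% chance that X falls in this range.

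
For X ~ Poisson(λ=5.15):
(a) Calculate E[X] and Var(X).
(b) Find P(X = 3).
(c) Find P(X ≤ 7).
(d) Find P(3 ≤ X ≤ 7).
(a) E[X] = 5.1500, Var(X) = 5.1500
(b) P(X = 3) = 0.132024
(c) P(X ≤ 7) = 0.850499
(d) P(3 ≤ X ≤ 7) = 0.737925

We have X ~ Poisson(λ=5.15).

(a) Moments:
E[X] = 5.1500
Var(X) = 5.1500
σ = √Var(X) = 2.2694

(b) Point probability using PMF:
P(X = 3) = 0.132024

(c) Cumulative probability using CDF:
P(X ≤ 7) = F(7) = 0.850499

(d) Range probability:
P(3 ≤ X ≤ 7) = P(X ≤ 7) - P(X ≤ 2)
                   = F(7) - F(2)
                   = 0.850499 - 0.112574
                   = 0.737925

This means approximately 73.8% of outcomes fall in the interval [3, 7].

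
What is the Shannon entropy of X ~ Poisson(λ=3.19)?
1.9650 nats

We have X ~ Poisson(λ=3.19).

The Shannon entropy measures the uncertainty or information content of the distribution.

For a Poisson distribution with λ=3.19:
H(X) = 1.9650 nats

(In bits, this would be 2.8349 bits.)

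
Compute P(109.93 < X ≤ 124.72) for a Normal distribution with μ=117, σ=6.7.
0.729727

We have X ~ Normal(μ=117, σ=6.7).

To find P(109.93 < X ≤ 124.72), we use:
P(109.93 < X ≤ 124.72) = P(X ≤ 124.72) - P(X ≤ 109.93)
                 = F(124.72) - F(109.93)
                 = 0.875389 - 0.145661
                 = 0.729727

So there's approximately a 73.0% chance that X falls in this range.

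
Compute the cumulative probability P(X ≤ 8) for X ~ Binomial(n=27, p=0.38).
0.245671

We have X ~ Binomial(n=27, p=0.38).

The CDF gives us P(X ≤ k).

Using the CDF:
P(X ≤ 8) = 0.245671

This means there's approximately a 24.6% chance that X is at most 8.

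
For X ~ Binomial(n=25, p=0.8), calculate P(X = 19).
0.163346

We have X ~ Binomial(n=25, p=0.8).

For a Binomial distribution, the PMF gives us the probability of each outcome.

Using the PMF formula:
P(X = 19) = 0.163346

Rounded to 4 decimal places: 0.1633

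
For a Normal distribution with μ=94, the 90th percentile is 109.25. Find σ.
σ = 11.8996

For X ~ Normal(μ, σ), the p-th percentile satisfies x = μ + z_p × σ,
where z_p = Φ⁻¹(p) is the standard normal quantile.

Step 1: z_{0.9} = Φ⁻¹(0.9) = 1.2816

Step 2: Solve for σ:
109.25 = 94 + 1.2816 × σ
σ = (109.25 - 94) / 1.2816
σ = 15.25 / 1.2816
σ = 11.8996

Verification: μ + z × σ = 94 + 1.2816 × 11.8996 = 109.25 ✓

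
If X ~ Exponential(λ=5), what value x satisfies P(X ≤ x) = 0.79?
0.3121

We have X ~ Exponential(λ=5).

We want to find x such that P(X ≤ x) = 0.79.

This is the 79th percentile, which means 79% of values fall below this point.

Using the inverse CDF (quantile function):
x = F⁻¹(0.79) = 0.3121

Verification: P(X ≤ 0.3121) = 0.79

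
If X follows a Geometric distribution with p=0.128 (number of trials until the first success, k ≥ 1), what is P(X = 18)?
0.012474

We have X ~ Geometric(p=0.128) (number of trials until the first success, k ≥ 1).

For a Geometric distribution, the PMF gives us the probability of each outcome.

Using the PMF formula:
P(X = 18) = 0.012474

Rounded to 4 decimal places: 0.0125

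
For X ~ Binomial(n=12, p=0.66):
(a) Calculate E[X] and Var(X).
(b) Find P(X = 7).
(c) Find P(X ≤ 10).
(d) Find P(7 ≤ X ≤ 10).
(a) E[X] = 7.9200, Var(X) = 2.6928
(b) P(X = 7) = 0.196303
(c) P(X ≤ 10) = 0.950936
(d) P(7 ≤ X ≤ 10) = 0.759596

We have X ~ Binomial(n=12, p=0.66).

(a) Moments:
E[X] = 7.9200
Var(X) = 2.6928
σ = √Var(X) = 1.6410

(b) Point probability using PMF:
P(X = 7) = 0.196303

(c) Cumulative probability using CDF:
P(X ≤ 10) = F(10) = 0.950936

(d) Range probability:
P(7 ≤ X ≤ 10) = P(X ≤ 10) - P(X ≤ 6)
                   = F(10) - F(6)
                   = 0.950936 - 0.191340
                   = 0.759596

This means approximately 76.0% of outcomes fall in the interval [7, 10].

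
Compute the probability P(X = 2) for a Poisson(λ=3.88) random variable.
0.155443

We have X ~ Poisson(λ=3.88).

For a Poisson distribution, the PMF gives us the probability of each outcome.

Using the PMF formula:
P(X = 2) = 0.155443

Rounded to 4 decimal places: 0.1554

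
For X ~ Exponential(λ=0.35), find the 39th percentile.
1.4123

We have X ~ Exponential(λ=0.35).

We want to find x such that P(X ≤ x) = 0.39.

This is the 39th percentile, which means 39% of values fall below this point.

Using the inverse CDF (quantile function):
x = F⁻¹(0.39) = 1.4123

Verification: P(X ≤ 1.4123) = 0.39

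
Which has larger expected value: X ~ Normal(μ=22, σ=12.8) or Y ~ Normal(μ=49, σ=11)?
Y has larger mean (49.0000 > 22.0000)

Compute the expected value for each distribution:

X ~ Normal(μ=22, σ=12.8):
E[X] = 22.0000

Y ~ Normal(μ=49, σ=11):
E[Y] = 49.0000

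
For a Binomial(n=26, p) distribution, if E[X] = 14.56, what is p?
p = 0.56

For a Binomial(n, p) distribution:
E[X] = n × p

Given n = 26 and E[X] = 14.56:
14.56 = 26 × p
p = 14.56 / 26 = 0.56

Verification: Binomial(26, 0.56) has E[X] = 14.56 ✓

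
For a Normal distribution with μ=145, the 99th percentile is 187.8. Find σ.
σ = 18.3979

For X ~ Normal(μ, σ), the p-th percentile satisfies x = μ + z_p × σ,
where z_p = Φ⁻¹(p) is the standard normal quantile.

Step 1: z_{0.99} = Φ⁻¹(0.99) = 2.3263

Step 2: Solve for σ:
187.8 = 145 + 2.3263 × σ
σ = (187.8 - 145) / 2.3263
σ = 42.80 / 2.3263
σ = 18.3979

Verification: μ + z × σ = 145 + 2.3263 × 18.3979 = 187.80 ✓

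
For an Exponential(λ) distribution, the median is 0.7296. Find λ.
λ = 0.9500

For X ~ Exponential(λ), the CDF is F(x) = 1 - e^(-λx).
The median m satisfies F(m) = 0.5:
1 - e^(-λm) = 0.5
e^(-λm) = 0.5
λm = ln(2)
m = ln(2) / λ

Given m = 0.7296:
λ = ln(2) / 0.7296 = 0.693147 / 0.7296 = 0.9500

Verification: ln(2) / 0.9500 = 0.7296 ✓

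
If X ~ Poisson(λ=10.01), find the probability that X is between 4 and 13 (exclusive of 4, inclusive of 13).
0.834670

We have X ~ Poisson(λ=10.01).

To find P(4 < X ≤ 13), we use:
P(4 < X ≤ 13) = P(X ≤ 13) - P(X ≤ 4)
                 = F(13) - F(4)
                 = 0.863734 - 0.029064
                 = 0.834670

So there's approximately a 83.5% chance that X falls in this range.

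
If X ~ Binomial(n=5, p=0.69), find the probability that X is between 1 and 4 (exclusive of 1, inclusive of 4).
0.808872

We have X ~ Binomial(n=5, p=0.69).

To find P(1 < X ≤ 4), we use:
P(1 < X ≤ 4) = P(X ≤ 4) - P(X ≤ 1)
                 = F(4) - F(1)
                 = 0.843597 - 0.034724
                 = 0.808872

So there's approximately a 80.9% chance that X falls in this range.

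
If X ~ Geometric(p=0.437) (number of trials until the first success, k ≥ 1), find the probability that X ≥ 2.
0.563000

We have X ~ Geometric(p=0.437) (number of trials until the first success, k ≥ 1).

For discrete distributions, P(X ≥ 2) = 1 - P(X ≤ 1).

P(X ≤ 1) = 0.437000
P(X ≥ 2) = 1 - 0.437000 = 0.563000

So there's approximately a 56.3% chance that X is at least 2.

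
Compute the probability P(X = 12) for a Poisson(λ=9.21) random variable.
0.077790

We have X ~ Poisson(λ=9.21).

For a Poisson distribution, the PMF gives us the probability of each outcome.

Using the PMF formula:
P(X = 12) = 0.077790

Rounded to 4 decimal places: 0.0778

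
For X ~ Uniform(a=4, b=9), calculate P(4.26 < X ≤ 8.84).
0.916000

We have X ~ Uniform(a=4, b=9).

To find P(4.26 < X ≤ 8.84), we use:
P(4.26 < X ≤ 8.84) = P(X ≤ 8.84) - P(X ≤ 4.26)
                 = F(8.84) - F(4.26)
                 = 0.968000 - 0.052000
                 = 0.916000

So there's approximately a 91.6% chance that X falls in this range.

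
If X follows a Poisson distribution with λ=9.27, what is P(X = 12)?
0.079197

We have X ~ Poisson(λ=9.27).

For a Poisson distribution, the PMF gives us the probability of each outcome.

Using the PMF formula:
P(X = 12) = 0.079197

Rounded to 4 decimal places: 0.0792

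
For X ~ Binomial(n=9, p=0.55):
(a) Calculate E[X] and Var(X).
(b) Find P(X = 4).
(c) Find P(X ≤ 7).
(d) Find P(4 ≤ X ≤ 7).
(a) E[X] = 4.9500, Var(X) = 2.2275
(b) P(X = 4) = 0.212757
(c) P(X ≤ 7) = 0.961482
(d) P(4 ≤ X ≤ 7) = 0.795660

We have X ~ Binomial(n=9, p=0.55).

(a) Moments:
E[X] = 4.9500
Var(X) = 2.2275
σ = √Var(X) = 1.4925

(b) Point probability using PMF:
P(X = 4) = 0.212757

(c) Cumulative probability using CDF:
P(X ≤ 7) = F(7) = 0.961482

(d) Range probability:
P(4 ≤ X ≤ 7) = P(X ≤ 7) - P(X ≤ 3)
                   = F(7) - F(3)
                   = 0.961482 - 0.165822
                   = 0.795660

This means approximately 79.6% of outcomes fall in the interval [4, 7].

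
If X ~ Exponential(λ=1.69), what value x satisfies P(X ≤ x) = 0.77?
0.8696

We have X ~ Exponential(λ=1.69).

We want to find x such that P(X ≤ x) = 0.77.

This is the 77th percentile, which means 77% of values fall below this point.

Using the inverse CDF (quantile function):
x = F⁻¹(0.77) = 0.8696

Verification: P(X ≤ 0.8696) = 0.77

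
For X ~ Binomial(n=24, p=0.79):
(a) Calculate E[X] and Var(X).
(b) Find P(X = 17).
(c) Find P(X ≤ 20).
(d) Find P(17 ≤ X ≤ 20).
(a) E[X] = 18.9600, Var(X) = 3.9816
(b) P(X = 17) = 0.113345
(c) P(X ≤ 20) = 0.773381
(d) P(17 ≤ X ≤ 20) = 0.661416

We have X ~ Binomial(n=24, p=0.79).

(a) Moments:
E[X] = 18.9600
Var(X) = 3.9816
σ = √Var(X) = 1.9954

(b) Point probability using PMF:
P(X = 17) = 0.113345

(c) Cumulative probability using CDF:
P(X ≤ 20) = F(20) = 0.773381

(d) Range probability:
P(17 ≤ X ≤ 20) = P(X ≤ 20) - P(X ≤ 16)
                   = F(20) - F(16)
                   = 0.773381 - 0.111965
                   = 0.661416

This means approximately 66.1% of outcomes fall in the interval [17, 20].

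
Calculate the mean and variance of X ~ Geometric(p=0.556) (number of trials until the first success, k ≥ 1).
E[X] = 1.7986, Var(X) = 1.4363

We have X ~ Geometric(p=0.556) (number of trials until the first success, k ≥ 1).

For a Geometric distribution with p=0.556 (number of trials until the first success, k ≥ 1):

Expected value:
E[X] = 1.7986

Variance:
Var(X) = 1.4363

Standard deviation:
σ = √Var(X) = 1.1984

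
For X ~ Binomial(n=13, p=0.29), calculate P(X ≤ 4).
0.684047

We have X ~ Binomial(n=13, p=0.29).

The CDF gives us P(X ≤ k).

Using the CDF:
P(X ≤ 4) = 0.684047

This means there's approximately a 68.4% chance that X is at most 4.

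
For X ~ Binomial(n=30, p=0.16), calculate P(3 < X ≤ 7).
0.634978

We have X ~ Binomial(n=30, p=0.16).

To find P(3 < X ≤ 7), we use:
P(3 < X ≤ 7) = P(X ≤ 7) - P(X ≤ 3)
                 = F(7) - F(3)
                 = 0.905457 - 0.270480
                 = 0.634978

So there's approximately a 63.5% chance that X falls in this range.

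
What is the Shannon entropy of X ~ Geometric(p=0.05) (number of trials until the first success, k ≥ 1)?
3.9703 nats

We have X ~ Geometric(p=0.05) (number of trials until the first success, k ≥ 1).

The Shannon entropy measures the uncertainty or information content of the distribution.

For a Geometric distribution with p=0.05 (number of trials until the first success, k ≥ 1):
H(X) = 3.9703 nats

(In bits, this would be 5.7279 bits.)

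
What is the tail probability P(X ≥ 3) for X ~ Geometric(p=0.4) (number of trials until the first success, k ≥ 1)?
0.360000

We have X ~ Geometric(p=0.4) (number of trials until the first success, k ≥ 1).

For discrete distributions, P(X ≥ 3) = 1 - P(X ≤ 2).

P(X ≤ 2) = 0.640000
P(X ≥ 3) = 1 - 0.640000 = 0.360000

So there's approximately a 36.0% chance that X is at least 3.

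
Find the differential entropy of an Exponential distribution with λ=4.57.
-0.5195 nats

We have X ~ Exponential(λ=4.57).

The differential entropy measures the uncertainty or information content of the distribution.

For an Exponential distribution with λ=4.57:
h(X) = -0.5195 nats

(In bits, this would be -0.7495 bits.)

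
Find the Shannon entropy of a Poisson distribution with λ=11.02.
2.6108 nats

We have X ~ Poisson(λ=11.02).

The Shannon entropy measures the uncertainty or information content of the distribution.

For a Poisson distribution with λ=11.02:
H(X) = 2.6108 nats

(In bits, this would be 3.7666 bits.)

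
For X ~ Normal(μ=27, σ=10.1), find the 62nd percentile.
30.0854

We have X ~ Normal(μ=27, σ=10.1).

We want to find x such that P(X ≤ x) = 0.62.

This is the 62nd percentile, which means 62% of values fall below this point.

Using the inverse CDF (quantile function):
x = F⁻¹(0.62) = 30.0854

Verification: P(X ≤ 30.0854) = 0.62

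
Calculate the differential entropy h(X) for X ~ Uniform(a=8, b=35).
3.2958 nats

We have X ~ Uniform(a=8, b=35).

The differential entropy measures the uncertainty or information content of the distribution.

For a Uniform distribution with a=8, b=35:
h(X) = 3.2958 nats

(In bits, this would be 4.7549 bits.)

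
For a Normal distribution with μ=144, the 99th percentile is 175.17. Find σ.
σ = 13.3987

For X ~ Normal(μ, σ), the p-th percentile satisfies x = μ + z_p × σ,
where z_p = Φ⁻¹(p) is the standard normal quantile.

Step 1: z_{0.99} = Φ⁻¹(0.99) = 2.3263

Step 2: Solve for σ:
175.17 = 144 + 2.3263 × σ
σ = (175.17 - 144) / 2.3263
σ = 31.17 / 2.3263
σ = 13.3987

Verification: μ + z × σ = 144 + 2.3263 × 13.3987 = 175.17 ✓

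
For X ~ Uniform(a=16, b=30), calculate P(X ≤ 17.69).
0.120714

We have X ~ Uniform(a=16, b=30).

The CDF gives us P(X ≤ k).

Using the CDF:
P(X ≤ 17.69) = 0.120714

This means there's approximately a 12.1% chance that X is at most 17.69.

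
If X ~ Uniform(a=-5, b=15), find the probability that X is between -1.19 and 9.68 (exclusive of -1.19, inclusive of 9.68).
0.543500

We have X ~ Uniform(a=-5, b=15).

To find P(-1.19 < X ≤ 9.68), we use:
P(-1.19 < X ≤ 9.68) = P(X ≤ 9.68) - P(X ≤ -1.19)
                 = F(9.68) - F(-1.19)
                 = 0.734000 - 0.190500
                 = 0.543500

So there's approximately a 54.4% chance that X falls in this range.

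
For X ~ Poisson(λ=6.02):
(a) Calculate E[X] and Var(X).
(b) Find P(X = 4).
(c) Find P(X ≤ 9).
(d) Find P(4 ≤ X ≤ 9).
(a) E[X] = 6.0200, Var(X) = 6.0200
(b) P(X = 4) = 0.132960
(c) P(X ≤ 9) = 0.914692
(d) P(4 ≤ X ≤ 9) = 0.765264

We have X ~ Poisson(λ=6.02).

(a) Moments:
E[X] = 6.0200
Var(X) = 6.0200
σ = √Var(X) = 2.4536

(b) Point probability using PMF:
P(X = 4) = 0.132960

(c) Cumulative probability using CDF:
P(X ≤ 9) = F(9) = 0.914692

(d) Range probability:
P(4 ≤ X ≤ 9) = P(X ≤ 9) - P(X ≤ 3)
                   = F(9) - F(3)
                   = 0.914692 - 0.149428
                   = 0.765264

This means approximately 76.5% of outcomes fall in the interval [4, 9].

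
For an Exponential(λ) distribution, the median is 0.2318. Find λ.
λ = 2.9903

For X ~ Exponential(λ), the CDF is F(x) = 1 - e^(-λx).
The median m satisfies F(m) = 0.5:
1 - e^(-λm) = 0.5
e^(-λm) = 0.5
λm = ln(2)
m = ln(2) / λ

Given m = 0.2318:
λ = ln(2) / 0.2318 = 0.693147 / 0.2318 = 2.9903

Verification: ln(2) / 2.9903 = 0.2318 ✓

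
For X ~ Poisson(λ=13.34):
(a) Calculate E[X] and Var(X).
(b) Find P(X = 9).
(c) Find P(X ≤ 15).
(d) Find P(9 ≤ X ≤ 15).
(a) E[X] = 13.3400, Var(X) = 13.3400
(b) P(X = 9) = 0.059313
(c) P(X ≤ 15) = 0.732777
(d) P(9 ≤ X ≤ 15) = 0.647581

We have X ~ Poisson(λ=13.34).

(a) Moments:
E[X] = 13.3400
Var(X) = 13.3400
σ = √Var(X) = 3.6524

(b) Point probability using PMF:
P(X = 9) = 0.059313

(c) Cumulative probability using CDF:
P(X ≤ 15) = F(15) = 0.732777

(d) Range probability:
P(9 ≤ X ≤ 15) = P(X ≤ 15) - P(X ≤ 8)
                   = F(15) - F(8)
                   = 0.732777 - 0.085196
                   = 0.647581

This means approximately 64.8% of outcomes fall in the interval [9, 15].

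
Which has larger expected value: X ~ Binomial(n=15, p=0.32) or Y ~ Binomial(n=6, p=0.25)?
X has larger mean (4.8000 > 1.5000)

Compute the expected value for each distribution:

X ~ Binomial(n=15, p=0.32):
E[X] = 4.8000

Y ~ Binomial(n=6, p=0.25):
E[Y] = 1.5000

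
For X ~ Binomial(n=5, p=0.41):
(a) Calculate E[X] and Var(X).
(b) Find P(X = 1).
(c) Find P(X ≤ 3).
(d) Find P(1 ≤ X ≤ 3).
(a) E[X] = 2.0500, Var(X) = 1.2095
(b) P(X = 1) = 0.248406
(c) P(X ≤ 3) = 0.905054
(d) P(1 ≤ X ≤ 3) = 0.833562

We have X ~ Binomial(n=5, p=0.41).

(a) Moments:
E[X] = 2.0500
Var(X) = 1.2095
σ = √Var(X) = 1.0998

(b) Point probability using PMF:
P(X = 1) = 0.248406

(c) Cumulative probability using CDF:
P(X ≤ 3) = F(3) = 0.905054

(d) Range probability:
P(1 ≤ X ≤ 3) = P(X ≤ 3) - P(X ≤ 0)
                   = F(3) - F(0)
                   = 0.905054 - 0.071492
                   = 0.833562

This means approximately 83.4% of outcomes fall in the interval [1, 3].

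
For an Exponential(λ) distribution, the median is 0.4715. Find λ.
λ = 1.4701

For X ~ Exponential(λ), the CDF is F(x) = 1 - e^(-λx).
The median m satisfies F(m) = 0.5:
1 - e^(-λm) = 0.5
e^(-λm) = 0.5
λm = ln(2)
m = ln(2) / λ

Given m = 0.4715:
λ = ln(2) / 0.4715 = 0.693147 / 0.4715 = 1.4701

Verification: ln(2) / 1.4701 = 0.4715 ✓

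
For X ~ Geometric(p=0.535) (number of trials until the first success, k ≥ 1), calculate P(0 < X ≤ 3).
0.899455

We have X ~ Geometric(p=0.535) (number of trials until the first success, k ≥ 1).

To find P(0 < X ≤ 3), we use:
P(0 < X ≤ 3) = P(X ≤ 3) - P(X ≤ 0)
                 = F(3) - F(0)
                 = 0.899455 - 0.000000
                 = 0.899455

So there's approximately a 89.9% chance that X falls in this range.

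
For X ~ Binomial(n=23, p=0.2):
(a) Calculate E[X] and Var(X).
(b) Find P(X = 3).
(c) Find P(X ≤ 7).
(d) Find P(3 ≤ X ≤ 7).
(a) E[X] = 4.6000, Var(X) = 3.6800
(b) P(X = 3) = 0.163346
(c) P(X ≤ 7) = 0.928494
(d) P(3 ≤ X ≤ 7) = 0.795309

We have X ~ Binomial(n=23, p=0.2).

(a) Moments:
E[X] = 4.6000
Var(X) = 3.6800
σ = √Var(X) = 1.9183

(b) Point probability using PMF:
P(X = 3) = 0.163346

(c) Cumulative probability using CDF:
P(X ≤ 7) = F(7) = 0.928494

(d) Range probability:
P(3 ≤ X ≤ 7) = P(X ≤ 7) - P(X ≤ 2)
                   = F(7) - F(2)
                   = 0.928494 - 0.133185
                   = 0.795309

This means approximately 79.5% of outcomes fall in the interval [3, 7].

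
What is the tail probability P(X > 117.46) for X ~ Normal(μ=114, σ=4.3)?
0.210511

We have X ~ Normal(μ=114, σ=4.3).

P(X > 117.46) = 1 - P(X ≤ 117.46)
                = 1 - F(117.46)
                = 1 - 0.789489
                = 0.210511

So there's approximately a 21.1% chance that X exceeds 117.46.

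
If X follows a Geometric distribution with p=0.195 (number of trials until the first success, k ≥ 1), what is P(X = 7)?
0.053065

We have X ~ Geometric(p=0.195) (number of trials until the first success, k ≥ 1).

For a Geometric distribution, the PMF gives us the probability of each outcome.

Using the PMF formula:
P(X = 7) = 0.053065

Rounded to 4 decimal places: 0.0531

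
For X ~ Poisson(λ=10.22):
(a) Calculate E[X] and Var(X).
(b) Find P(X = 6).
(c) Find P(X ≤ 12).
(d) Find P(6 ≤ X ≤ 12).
(a) E[X] = 10.2200, Var(X) = 10.2200
(b) P(X = 6) = 0.057661
(c) P(X ≤ 12) = 0.770260
(d) P(6 ≤ X ≤ 12) = 0.711053

We have X ~ Poisson(λ=10.22).

(a) Moments:
E[X] = 10.2200
Var(X) = 10.2200
σ = √Var(X) = 3.1969

(b) Point probability using PMF:
P(X = 6) = 0.057661

(c) Cumulative probability using CDF:
P(X ≤ 12) = F(12) = 0.770260

(d) Range probability:
P(6 ≤ X ≤ 12) = P(X ≤ 12) - P(X ≤ 5)
                   = F(12) - F(5)
                   = 0.770260 - 0.059207
                   = 0.711053

This means approximately 71.1% of outcomes fall in the interval [6, 12].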